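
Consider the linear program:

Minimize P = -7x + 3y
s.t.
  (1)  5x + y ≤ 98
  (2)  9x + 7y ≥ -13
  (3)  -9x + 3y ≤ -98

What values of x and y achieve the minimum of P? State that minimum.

x = 699/26, y = -947/26, minimum P = -3867/13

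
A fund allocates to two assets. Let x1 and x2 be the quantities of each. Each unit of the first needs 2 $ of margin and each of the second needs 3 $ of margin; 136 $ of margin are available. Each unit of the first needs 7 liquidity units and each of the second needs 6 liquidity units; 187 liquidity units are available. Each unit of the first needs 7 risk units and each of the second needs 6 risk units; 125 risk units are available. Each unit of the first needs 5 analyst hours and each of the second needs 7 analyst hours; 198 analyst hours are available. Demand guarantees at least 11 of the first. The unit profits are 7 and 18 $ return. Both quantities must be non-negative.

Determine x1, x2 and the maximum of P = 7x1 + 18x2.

x1 = 11, x2 = 8, maximum P = 221

Corner points and P = 7x1 + 18x2:
  (125/7, 0) → P = 125
  (11, 0) → P = 77
  (11, 8) → P = 221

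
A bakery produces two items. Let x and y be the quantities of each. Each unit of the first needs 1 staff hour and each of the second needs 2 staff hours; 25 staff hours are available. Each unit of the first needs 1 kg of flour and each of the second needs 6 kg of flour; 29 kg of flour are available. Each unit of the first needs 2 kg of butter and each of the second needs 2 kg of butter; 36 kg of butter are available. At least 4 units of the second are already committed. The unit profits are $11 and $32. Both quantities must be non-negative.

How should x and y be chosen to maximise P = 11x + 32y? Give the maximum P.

Feasible corners and P = 11x + 32y:
  (0, 29/6) → P = 464/3
  (0, 4) → P = 128
  (5, 4) → P = 183

The optimum lies where x + 6y = 29 and y = 4.
Solving simultaneously gives x = 5, y = 4.

x = 5, y = 4, maximum P = 183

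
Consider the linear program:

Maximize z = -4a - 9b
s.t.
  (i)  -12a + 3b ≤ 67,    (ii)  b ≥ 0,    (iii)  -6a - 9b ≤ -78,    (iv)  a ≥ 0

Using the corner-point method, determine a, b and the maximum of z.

a = 13, b = 0, maximum z = -52

Vertices and z = -4a - 9b:
  (0, 67/3) → z = -201
  (13, 0) → z = -52
  (0, 26/3) → z = -78
The feasible region is unbounded (it extends along (1, 0), (1, 4)), but z strictly decreases along every unbounded feasible direction, so there is no improving ray and the maximum is attained at a vertex.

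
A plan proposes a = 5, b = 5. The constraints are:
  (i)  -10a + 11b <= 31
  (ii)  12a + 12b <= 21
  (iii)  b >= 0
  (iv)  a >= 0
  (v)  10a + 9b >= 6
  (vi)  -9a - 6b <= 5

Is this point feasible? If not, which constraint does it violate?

Constraint (ii): 12a + 12b = 120, which is not ≤ 21. All other constraints are satisfied.

not feasible — violates (ii)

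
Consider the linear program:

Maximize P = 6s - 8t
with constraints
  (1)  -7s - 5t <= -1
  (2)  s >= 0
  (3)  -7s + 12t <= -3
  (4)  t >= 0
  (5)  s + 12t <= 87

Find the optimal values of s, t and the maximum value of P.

Vertices and P = 6s - 8t:
  (3/7, 0) → P = 18/7
  (45/4, 101/16) → P = 17
  (87, 0) → P = 522

The binding constraints are t = 0 and s + 12t = 87.
Solving simultaneously gives s = 87, t = 0.

s = 87, t = 0, maximum P = 522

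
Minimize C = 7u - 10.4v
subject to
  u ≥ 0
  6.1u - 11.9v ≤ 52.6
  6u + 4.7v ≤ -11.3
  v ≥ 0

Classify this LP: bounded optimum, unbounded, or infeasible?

The boundaries u = 0 and 6.1u - 11.9v = 52.6 meet at (0, -526/119), but that point violates v ≥ 0. Every candidate vertex is excluded by some other constraint, so the feasible region is empty.

infeasible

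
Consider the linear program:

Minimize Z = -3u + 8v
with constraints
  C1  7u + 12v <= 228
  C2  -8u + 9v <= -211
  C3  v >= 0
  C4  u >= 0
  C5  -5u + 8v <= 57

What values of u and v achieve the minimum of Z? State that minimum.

Extreme points and Z = -3u + 8v:
  (1528/53, 347/159) → Z = -10976/159
  (228/7, 0) → Z = -684/7
  (211/8, 0) → Z = -633/8

u = 228/7, v = 0, minimum Z = -684/7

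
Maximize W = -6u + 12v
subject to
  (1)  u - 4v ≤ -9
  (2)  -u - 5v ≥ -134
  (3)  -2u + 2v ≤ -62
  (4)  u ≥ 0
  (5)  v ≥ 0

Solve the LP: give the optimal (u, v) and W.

u = 289/6, v = 103/6, maximum W = -83

Corner points and W = -6u + 12v:
  (491/9, 143/9) → W = -410/3
  (133/3, 40/3) → W = -106
  (289/6, 103/6) → W = -83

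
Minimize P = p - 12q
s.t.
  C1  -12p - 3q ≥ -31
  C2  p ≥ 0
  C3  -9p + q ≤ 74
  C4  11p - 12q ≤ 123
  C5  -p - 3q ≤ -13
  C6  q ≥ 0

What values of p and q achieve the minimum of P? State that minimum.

p = 0, q = 31/3, minimum P = -124

The optimum lies where -12p - 3q = -31 and p = 0.
Solving simultaneously gives p = 0, q = 31/3.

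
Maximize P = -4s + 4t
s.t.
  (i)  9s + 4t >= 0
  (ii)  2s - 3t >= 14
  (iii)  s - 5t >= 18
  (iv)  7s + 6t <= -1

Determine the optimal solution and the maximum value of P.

The feasible region is unbounded (it extends along (6, -7), (4, -9)), but P strictly decreases along every unbounded feasible direction, so there is no improving ray and the maximum is attained at a vertex.

The optimum lies where 9s + 4t = 0 and 2s - 3t = 14.
Solving simultaneously gives s = 8/5, t = -18/5.

s = 8/5, t = -18/5, maximum P = -104/5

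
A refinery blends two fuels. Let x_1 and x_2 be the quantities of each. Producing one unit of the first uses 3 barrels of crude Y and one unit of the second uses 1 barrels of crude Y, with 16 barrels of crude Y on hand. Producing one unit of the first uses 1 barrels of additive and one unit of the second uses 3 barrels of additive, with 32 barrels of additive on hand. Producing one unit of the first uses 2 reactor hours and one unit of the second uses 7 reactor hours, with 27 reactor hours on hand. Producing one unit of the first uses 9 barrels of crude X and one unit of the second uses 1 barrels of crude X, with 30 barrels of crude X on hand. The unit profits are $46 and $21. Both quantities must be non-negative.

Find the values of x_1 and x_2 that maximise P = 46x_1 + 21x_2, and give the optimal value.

Corner points and P = 46x_1 + 21x_2:
  (0, 0) → P = 0
  (0, 27/7) → P = 81
  (10/3, 0) → P = 460/3
  (3, 3) → P = 201

At the optimal vertex, 2x_1 + 7x_2 = 27 and 9x_1 + x_2 = 30.
Solving simultaneously gives x_1 = 3, x_2 = 3.

x_1 = 3, x_2 = 3, maximum P = 201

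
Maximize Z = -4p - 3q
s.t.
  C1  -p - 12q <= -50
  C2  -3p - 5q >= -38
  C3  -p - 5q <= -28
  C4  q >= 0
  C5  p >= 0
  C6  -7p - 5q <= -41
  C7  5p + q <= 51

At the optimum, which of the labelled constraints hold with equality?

C3 and C6

Corner points and Z = -4p - 3q:
  (5, 23/5) → Z = -169/5
  (3/4, 143/20) → Z = -489/20
  (13/6, 31/6) → Z = -145/6

The maximum is at (13/6, 31/6). Substituting into each constraint, equality holds for C3 and C6; the remaining constraints have slack.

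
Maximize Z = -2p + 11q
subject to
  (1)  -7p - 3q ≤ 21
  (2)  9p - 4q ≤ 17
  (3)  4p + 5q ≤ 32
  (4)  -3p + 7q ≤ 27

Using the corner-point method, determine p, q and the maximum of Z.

Corner points and Z = -2p + 11q:
  (-3/5, -28/5) → Z = -302/5
  (-114/29, 63/29) → Z = 921/29
  (213/61, 220/61) → Z = 1994/61
  (89/43, 204/43) → Z = 2066/43

p = 89/43, q = 204/43, maximum Z = 2066/43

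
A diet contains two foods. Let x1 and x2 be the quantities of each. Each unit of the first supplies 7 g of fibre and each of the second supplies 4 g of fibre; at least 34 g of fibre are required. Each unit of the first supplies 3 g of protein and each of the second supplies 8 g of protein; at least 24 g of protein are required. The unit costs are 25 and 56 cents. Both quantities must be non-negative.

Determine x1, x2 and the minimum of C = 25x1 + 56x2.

Feasible corners and C = 25x1 + 56x2:
  (0, 17/2) → C = 476
  (8, 0) → C = 200
  (4, 3/2) → C = 184
The feasible region is unbounded (it extends along (0, 1), (1, 0)), but C strictly increases along every unbounded feasible direction, so there is no improving ray and the minimum is attained at a vertex.

The binding constraints are 7x1 + 4x2 = 34 and 3x1 + 8x2 = 24.
Solving simultaneously gives x1 = 4, x2 = 3/2.

x1 = 4, x2 = 3/2, minimum C = 184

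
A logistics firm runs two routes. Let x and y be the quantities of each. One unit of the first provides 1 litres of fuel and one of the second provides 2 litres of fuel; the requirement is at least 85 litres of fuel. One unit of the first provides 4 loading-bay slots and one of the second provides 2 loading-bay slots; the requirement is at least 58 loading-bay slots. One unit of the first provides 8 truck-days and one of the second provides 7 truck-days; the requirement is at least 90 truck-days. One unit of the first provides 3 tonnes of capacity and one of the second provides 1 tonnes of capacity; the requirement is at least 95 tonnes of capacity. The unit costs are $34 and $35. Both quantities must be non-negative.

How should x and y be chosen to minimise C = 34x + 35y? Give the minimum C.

x = 21, y = 32, minimum C = 1834

Corner points and C = 34x + 35y:
  (0, 95) → C = 3325
  (85, 0) → C = 2890
  (21, 32) → C = 1834
The feasible region is unbounded (it extends along (0, 1), (1, 0)), but C strictly increases along every unbounded feasible direction, so there is no improving ray and the minimum is attained at a vertex.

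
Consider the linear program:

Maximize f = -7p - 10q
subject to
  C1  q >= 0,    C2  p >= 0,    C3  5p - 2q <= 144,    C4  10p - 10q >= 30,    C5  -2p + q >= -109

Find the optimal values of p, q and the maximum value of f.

Vertices and f = -7p - 10q:
  (144/5, 0) → f = -1008/5
  (3, 0) → f = -21
  (46, 43) → f = -752

p = 3, q = 0, maximum f = -21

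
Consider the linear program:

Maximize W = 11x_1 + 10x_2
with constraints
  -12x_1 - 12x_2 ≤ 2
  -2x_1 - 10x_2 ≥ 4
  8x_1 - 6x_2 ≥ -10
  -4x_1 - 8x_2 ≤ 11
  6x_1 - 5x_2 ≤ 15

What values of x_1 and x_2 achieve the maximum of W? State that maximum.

x_1 = 13/7, x_2 = -27/35, maximum W = 89/7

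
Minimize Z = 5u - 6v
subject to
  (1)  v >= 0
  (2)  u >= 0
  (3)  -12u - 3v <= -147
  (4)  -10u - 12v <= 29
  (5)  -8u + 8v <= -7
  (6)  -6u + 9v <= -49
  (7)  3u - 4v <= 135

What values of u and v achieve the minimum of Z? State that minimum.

u = 35/3, v = 7/3, minimum Z = 133/3

Feasible corners and Z = 5u - 6v:
  (49/4, 0) → Z = 245/4
  (45, 0) → Z = 225
  (35/3, 7/3) → Z = 133/3
  (1019/3, 221) → Z = 1117/3

The binding constraints are -12u - 3v = -147 and -6u + 9v = -49.
Solving simultaneously gives u = 35/3, v = 7/3.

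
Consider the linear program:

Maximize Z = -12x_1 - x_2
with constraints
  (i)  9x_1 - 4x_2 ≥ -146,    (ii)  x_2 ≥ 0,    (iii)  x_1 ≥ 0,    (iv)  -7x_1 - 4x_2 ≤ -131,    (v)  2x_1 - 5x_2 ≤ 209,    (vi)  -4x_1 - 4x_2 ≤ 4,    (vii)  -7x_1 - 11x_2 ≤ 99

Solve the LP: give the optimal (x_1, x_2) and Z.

Extreme points and Z = -12x_1 - x_2:
  (0, 73/2) → Z = -73/2
  (131/7, 0) → Z = -1572/7
  (209/2, 0) → Z = -1254
  (0, 131/4) → Z = -131/4
The feasible region is unbounded (it extends along (4, 9), (5, 2)), but Z strictly decreases along every unbounded feasible direction, so there is no improving ray and the maximum is attained at a vertex.

The optimum lies where x_1 = 0 and -7x_1 - 4x_2 = -131.
Solving simultaneously gives x_1 = 0, x_2 = 131/4.

x_1 = 0, x_2 = 131/4, maximum Z = -131/4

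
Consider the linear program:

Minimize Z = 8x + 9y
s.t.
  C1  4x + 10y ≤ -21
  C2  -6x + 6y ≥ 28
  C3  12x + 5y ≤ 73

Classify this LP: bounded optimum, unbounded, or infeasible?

From the feasible point (-29/6, -1/6), moving in the direction (-6, -6) keeps every constraint satisfied while Z decreases without bound.

unbounded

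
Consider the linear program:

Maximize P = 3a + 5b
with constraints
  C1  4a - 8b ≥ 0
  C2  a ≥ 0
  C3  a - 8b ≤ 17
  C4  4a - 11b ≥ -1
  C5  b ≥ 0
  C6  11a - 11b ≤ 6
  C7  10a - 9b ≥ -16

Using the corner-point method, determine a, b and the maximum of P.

Corner points and P = 3a + 5b:
  (0, 0) → P = 0
  (2/3, 1/3) → P = 11/3
  (1, 5/11) → P = 58/11
  (6/11, 0) → P = 18/11

a = 1, b = 5/11, maximum P = 58/11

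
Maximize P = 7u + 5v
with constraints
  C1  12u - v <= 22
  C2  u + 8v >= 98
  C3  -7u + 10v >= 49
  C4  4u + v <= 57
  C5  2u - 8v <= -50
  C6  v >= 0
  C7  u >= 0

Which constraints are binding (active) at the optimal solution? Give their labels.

Extreme points and P = 7u + 5v:
  (274/97, 1154/97) → P = 7688/97
  (79/16, 149/4) → P = 3533/16
  (0, 49/4) → P = 245/4
  (0, 57) → P = 285

The maximum is at (0, 57). Substituting into each constraint, equality holds for C4 and C7; the remaining constraints have slack.

C4 and C7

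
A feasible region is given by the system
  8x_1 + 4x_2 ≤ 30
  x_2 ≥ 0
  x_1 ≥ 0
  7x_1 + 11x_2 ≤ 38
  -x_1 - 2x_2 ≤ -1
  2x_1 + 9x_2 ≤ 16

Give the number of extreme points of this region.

Pairwise boundary intersections that survive every other constraint:
  (15/4, 0)
  (103/32, 17/16)
  (1, 0)
  (0, 1/2)
  (0, 16/9)

5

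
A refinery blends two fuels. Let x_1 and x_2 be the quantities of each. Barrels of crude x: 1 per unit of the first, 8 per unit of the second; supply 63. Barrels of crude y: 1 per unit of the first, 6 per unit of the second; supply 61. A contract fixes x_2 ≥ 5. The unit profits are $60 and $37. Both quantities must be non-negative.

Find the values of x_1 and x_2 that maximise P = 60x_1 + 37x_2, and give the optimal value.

x_1 = 23, x_2 = 5, maximum P = 1565

Vertices and P = 60x_1 + 37x_2:
  (0, 63/8) → P = 2331/8
  (0, 5) → P = 185
  (23, 5) → P = 1565

The binding constraints are x_1 + 8x_2 = 63 and x_2 = 5.
Solving simultaneously gives x_1 = 23, x_2 = 5.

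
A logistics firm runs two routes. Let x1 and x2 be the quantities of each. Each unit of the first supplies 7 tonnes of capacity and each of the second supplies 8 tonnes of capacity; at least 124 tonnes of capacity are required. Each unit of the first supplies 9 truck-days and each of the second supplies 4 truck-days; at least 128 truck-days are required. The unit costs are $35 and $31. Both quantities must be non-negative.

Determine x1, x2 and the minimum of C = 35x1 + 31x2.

x1 = 12, x2 = 5, minimum C = 575

The feasible region is unbounded (it extends along (0, 1), (1, 0)), but C strictly increases along every unbounded feasible direction, so there is no improving ray and the minimum is attained at a vertex.

The optimum lies where 7x1 + 8x2 = 124 and 9x1 + 4x2 = 128.
Solving simultaneously gives x1 = 12, x2 = 5.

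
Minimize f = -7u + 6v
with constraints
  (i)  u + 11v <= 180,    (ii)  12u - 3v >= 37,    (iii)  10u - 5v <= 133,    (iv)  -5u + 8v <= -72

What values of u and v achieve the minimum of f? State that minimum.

u = -107/15, v = -613/15, minimum f = -2929/15

Extreme points and f = -7u + 6v:
  (-107/15, -613/15) → f = -2929/15
  (80/81, -679/81) → f = -4634/81
  (64/5, -1) → f = -478/5

The optimum lies where 12u - 3v = 37 and 10u - 5v = 133.
Solving simultaneously gives u = -107/15, v = -613/15.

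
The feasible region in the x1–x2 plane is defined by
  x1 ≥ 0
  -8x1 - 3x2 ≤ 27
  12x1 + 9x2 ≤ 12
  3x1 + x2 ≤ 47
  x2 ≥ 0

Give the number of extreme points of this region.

3

The feasible vertices (each the meet of two boundaries and inside every other half-plane) are:
  (0, 4/3)
  (0, 0)
  (1, 0)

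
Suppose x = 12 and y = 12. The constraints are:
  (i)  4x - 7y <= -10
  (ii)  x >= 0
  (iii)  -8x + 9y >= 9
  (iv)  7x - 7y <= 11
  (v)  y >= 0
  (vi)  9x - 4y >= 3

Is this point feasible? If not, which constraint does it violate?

(i): -36 ≤ -10 ✓
(ii): 12 ≥ 0 ✓
(iii): 12 ≥ 9 ✓
(iv): 0 ≤ 11 ✓
(v): 12 ≥ 0 ✓
(vi): 60 ≥ 3 ✓

feasible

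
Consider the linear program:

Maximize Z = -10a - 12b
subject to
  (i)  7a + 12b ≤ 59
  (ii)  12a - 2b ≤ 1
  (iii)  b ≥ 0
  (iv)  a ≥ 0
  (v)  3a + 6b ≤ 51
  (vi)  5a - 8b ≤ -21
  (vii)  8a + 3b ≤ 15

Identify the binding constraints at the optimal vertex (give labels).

Corner points and Z = -10a - 12b:
  (0, 59/12) → Z = -59
  (1/25, 367/75) → Z = -1478/25
  (25/43, 257/86) → Z = -1792/43
  (33/52, 43/13) → Z = -1197/26
  (0, 21/8) → Z = -63/2

The maximum is at (0, 21/8). Substituting into each constraint, equality holds for (iv) and (vi); the remaining constraints have slack.

(iv) and (vi)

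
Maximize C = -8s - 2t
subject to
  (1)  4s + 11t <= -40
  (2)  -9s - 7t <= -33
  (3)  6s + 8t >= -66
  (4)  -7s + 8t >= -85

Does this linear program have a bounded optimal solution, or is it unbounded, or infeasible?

The boundaries 4s + 11t = -40 and -9s - 7t = -33 meet at (643/71, -492/71), but that point violates -7s + 8t ≥ -85. Every candidate vertex is excluded by some other constraint, so the feasible region is empty.

infeasible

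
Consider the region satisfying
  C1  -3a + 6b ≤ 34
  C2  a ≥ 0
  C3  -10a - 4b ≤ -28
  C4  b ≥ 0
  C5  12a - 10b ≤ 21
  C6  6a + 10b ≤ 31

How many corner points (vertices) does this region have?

3

Of the 15 pairwise boundary intersections, those satisfying every inequality are:
  (91/37, 63/74)
  (39/19, 71/38)
  (26/9, 41/30)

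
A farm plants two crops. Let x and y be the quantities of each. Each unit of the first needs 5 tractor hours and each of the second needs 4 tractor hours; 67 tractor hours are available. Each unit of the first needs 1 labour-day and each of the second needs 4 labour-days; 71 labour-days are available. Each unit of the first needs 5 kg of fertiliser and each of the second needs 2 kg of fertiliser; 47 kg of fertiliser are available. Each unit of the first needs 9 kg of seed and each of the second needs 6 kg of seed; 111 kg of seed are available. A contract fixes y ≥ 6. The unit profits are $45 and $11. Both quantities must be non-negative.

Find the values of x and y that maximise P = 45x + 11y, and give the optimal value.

x = 7, y = 6, maximum P = 381

Feasible corners and P = 45x + 11y:
  (0, 67/4) → P = 737/4
  (0, 6) → P = 66
  (27/5, 10) → P = 353
  (7, 6) → P = 381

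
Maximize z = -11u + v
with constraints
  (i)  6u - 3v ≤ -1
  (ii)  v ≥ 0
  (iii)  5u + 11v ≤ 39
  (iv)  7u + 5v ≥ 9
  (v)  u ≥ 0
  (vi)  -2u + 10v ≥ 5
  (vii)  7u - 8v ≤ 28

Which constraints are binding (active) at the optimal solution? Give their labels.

Feasible corners and z = -11u + v:
  (106/81, 239/81) → z = -103/9
  (22/51, 61/51) → z = -181/51
  (0, 39/11) → z = 39/11
  (0, 9/5) → z = 9/5

The maximum is at (0, 39/11). Substituting into each constraint, equality holds for (iii) and (v); the remaining constraints have slack.

(iii) and (v)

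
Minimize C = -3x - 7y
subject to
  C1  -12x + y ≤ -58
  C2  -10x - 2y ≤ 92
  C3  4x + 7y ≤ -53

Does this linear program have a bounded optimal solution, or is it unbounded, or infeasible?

bounded optimum

Feasible corners and C = -3x - 7y:
  (12/17, -842/17) → C = 5858/17
  (353/88, -217/22) → C = 5017/88
The feasible region has finitely many vertices and no improving ray; the minimum is 5017/88 at (353/88, -217/22).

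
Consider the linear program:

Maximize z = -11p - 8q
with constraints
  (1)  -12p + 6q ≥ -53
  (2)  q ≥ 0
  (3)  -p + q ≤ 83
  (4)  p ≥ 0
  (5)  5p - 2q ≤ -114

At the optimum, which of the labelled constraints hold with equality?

Feasible corners and z = -11p - 8q:
  (0, 83) → z = -664
  (52/3, 301/3) → z = -2980/3
  (0, 57) → z = -456

The maximum is at (0, 57). Substituting into each constraint, equality holds for (4) and (5); the remaining constraints have slack.

(4) and (5)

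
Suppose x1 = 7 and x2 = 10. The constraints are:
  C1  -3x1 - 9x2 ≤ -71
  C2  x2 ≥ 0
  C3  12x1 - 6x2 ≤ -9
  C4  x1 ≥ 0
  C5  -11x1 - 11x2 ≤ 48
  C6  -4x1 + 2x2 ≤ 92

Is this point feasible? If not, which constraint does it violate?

not feasible — violates C3

Constraint C3: 12x1 - 6x2 = 24, which is not ≤ -9. All other constraints are satisfied.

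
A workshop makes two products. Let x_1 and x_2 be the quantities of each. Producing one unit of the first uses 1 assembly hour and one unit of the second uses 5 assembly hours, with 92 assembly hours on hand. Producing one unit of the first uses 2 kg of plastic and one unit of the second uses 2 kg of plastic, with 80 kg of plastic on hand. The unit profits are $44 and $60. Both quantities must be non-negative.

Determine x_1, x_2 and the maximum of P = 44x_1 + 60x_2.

Feasible corners and P = 44x_1 + 60x_2:
  (0, 0) → P = 0
  (0, 92/5) → P = 1104
  (40, 0) → P = 1760
  (27, 13) → P = 1968

The optimum lies where x_1 + 5x_2 = 92 and 2x_1 + 2x_2 = 80.
Solving simultaneously gives x_1 = 27, x_2 = 13.

x_1 = 27, x_2 = 13, maximum P = 1968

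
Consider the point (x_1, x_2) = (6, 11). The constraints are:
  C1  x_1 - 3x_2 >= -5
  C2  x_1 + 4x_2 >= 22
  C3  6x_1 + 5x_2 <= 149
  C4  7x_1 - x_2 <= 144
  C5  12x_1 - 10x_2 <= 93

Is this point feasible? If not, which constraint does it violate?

not feasible — violates C1

Constraint C1: x_1 - 3x_2 = -27, which is not ≥ -5. All other constraints are satisfied.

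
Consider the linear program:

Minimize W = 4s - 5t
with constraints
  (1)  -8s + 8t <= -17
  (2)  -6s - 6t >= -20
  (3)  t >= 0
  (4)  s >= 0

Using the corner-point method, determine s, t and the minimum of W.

Extreme points and W = 4s - 5t:
  (131/48, 29/48) → W = 379/48
  (17/8, 0) → W = 17/2
  (10/3, 0) → W = 40/3

s = 131/48, t = 29/48, minimum W = 379/48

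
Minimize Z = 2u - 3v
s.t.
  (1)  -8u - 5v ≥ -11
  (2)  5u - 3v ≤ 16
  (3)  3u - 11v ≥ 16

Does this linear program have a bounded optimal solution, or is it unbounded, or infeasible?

unbounded

From the feasible point (113/49, -73/49), moving in the direction (-11, -3) keeps every constraint satisfied while Z decreases without bound.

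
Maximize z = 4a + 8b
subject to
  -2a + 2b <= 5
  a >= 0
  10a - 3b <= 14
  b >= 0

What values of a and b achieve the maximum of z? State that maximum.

Extreme points and z = 4a + 8b:
  (0, 5/2) → z = 20
  (43/14, 39/7) → z = 398/7
  (0, 0) → z = 0
  (7/5, 0) → z = 28/5

a = 43/14, b = 39/7, maximum z = 398/7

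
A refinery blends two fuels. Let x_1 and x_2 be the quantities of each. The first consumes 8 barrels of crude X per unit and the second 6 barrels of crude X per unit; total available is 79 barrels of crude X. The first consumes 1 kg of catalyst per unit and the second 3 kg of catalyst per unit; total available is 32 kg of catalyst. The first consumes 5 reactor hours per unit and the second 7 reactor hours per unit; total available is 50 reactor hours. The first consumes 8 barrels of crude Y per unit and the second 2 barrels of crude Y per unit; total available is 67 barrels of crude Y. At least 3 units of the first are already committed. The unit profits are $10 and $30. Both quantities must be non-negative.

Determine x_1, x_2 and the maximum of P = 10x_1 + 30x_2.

Corner points and P = 10x_1 + 30x_2:
  (67/8, 0) → P = 335/4
  (3, 0) → P = 30
  (369/46, 65/46) → P = 2820/23
  (3, 5) → P = 180

The binding constraints are 5x_1 + 7x_2 = 50 and x_1 = 3.
Solving simultaneously gives x_1 = 3, x_2 = 5.

x_1 = 3, x_2 = 5, maximum P = 180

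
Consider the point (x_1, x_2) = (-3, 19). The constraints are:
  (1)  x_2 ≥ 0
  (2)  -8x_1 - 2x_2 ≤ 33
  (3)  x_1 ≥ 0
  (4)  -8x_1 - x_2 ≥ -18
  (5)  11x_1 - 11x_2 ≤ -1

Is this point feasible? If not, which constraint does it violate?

Constraint (3): x_1 = -3, which is not ≥ 0. All other constraints are satisfied.

not feasible — violates (3)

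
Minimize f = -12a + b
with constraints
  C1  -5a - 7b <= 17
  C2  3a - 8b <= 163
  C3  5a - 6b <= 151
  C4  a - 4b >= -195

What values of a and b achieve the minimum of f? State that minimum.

Feasible corners and f = -12a + b:
  (191/13, -168/13) → f = -2460/13
  (-1433/27, 958/27) → f = 18154/27
  (887/7, 563/7) → f = -10081/7

a = 887/7, b = 563/7, minimum f = -10081/7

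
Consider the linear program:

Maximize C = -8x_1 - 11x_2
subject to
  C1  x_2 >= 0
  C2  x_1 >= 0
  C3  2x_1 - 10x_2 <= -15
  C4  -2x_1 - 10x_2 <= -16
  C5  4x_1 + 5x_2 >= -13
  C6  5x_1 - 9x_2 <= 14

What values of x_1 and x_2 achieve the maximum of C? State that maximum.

x_1 = 0, x_2 = 8/5, maximum C = -88/5

Vertices and C = -8x_1 - 11x_2:
  (0, 8/5) → C = -88/5
  (1/4, 31/20) → C = -381/20
  (275/32, 103/32) → C = -3333/32
The feasible region is unbounded (it extends along (0, 1), (9, 5)), but C strictly decreases along every unbounded feasible direction, so there is no improving ray and the maximum is attained at a vertex.

The binding constraints are x_1 = 0 and -2x_1 - 10x_2 = -16.
Solving simultaneously gives x_1 = 0, x_2 = 8/5.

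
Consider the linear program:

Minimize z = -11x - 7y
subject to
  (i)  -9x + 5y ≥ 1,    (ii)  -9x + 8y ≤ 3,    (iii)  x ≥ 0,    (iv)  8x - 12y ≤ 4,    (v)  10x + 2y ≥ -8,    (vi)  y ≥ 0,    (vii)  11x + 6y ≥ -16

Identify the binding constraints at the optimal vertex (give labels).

Feasible corners and z = -11x - 7y:
  (7/27, 2/3) → z = -203/27
  (0, 1/5) → z = -7/5
  (0, 3/8) → z = -21/8

The minimum is at (7/27, 2/3). Substituting into each constraint, equality holds for (i) and (ii); the remaining constraints have slack.

(i) and (ii)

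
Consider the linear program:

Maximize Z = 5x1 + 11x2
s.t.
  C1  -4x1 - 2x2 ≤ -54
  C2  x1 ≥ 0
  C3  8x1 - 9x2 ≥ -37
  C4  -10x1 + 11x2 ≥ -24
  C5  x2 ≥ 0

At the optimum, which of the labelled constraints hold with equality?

C3 and C4

Vertices and Z = 5x1 + 11x2:
  (103/13, 145/13) → Z = 2110/13
  (321/32, 111/16) → Z = 4047/32
  (623/2, 281) → Z = 9297/2

The maximum is at (623/2, 281). Substituting into each constraint, equality holds for C3 and C4; the remaining constraints have slack.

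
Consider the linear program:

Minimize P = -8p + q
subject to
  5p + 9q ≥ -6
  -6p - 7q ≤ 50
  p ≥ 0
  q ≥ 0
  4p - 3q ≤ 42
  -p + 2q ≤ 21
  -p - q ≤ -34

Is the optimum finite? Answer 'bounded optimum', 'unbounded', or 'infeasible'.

bounded optimum

Vertices and P = -8p + q:
  (147/5, 126/5) → P = -210
  (144/7, 94/7) → P = -1058/7
  (47/3, 55/3) → P = -107
The feasible region has finitely many vertices and no improving ray; the minimum is -210 at (147/5, 126/5).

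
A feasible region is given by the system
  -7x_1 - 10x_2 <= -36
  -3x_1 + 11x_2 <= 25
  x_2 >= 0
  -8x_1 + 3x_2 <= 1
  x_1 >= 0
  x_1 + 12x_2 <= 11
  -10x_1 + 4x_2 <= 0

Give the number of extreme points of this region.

3

Of the 21 pairwise boundary intersections, those satisfying every inequality are:
  (36/7, 0)
  (161/37, 41/74)
  (11, 0)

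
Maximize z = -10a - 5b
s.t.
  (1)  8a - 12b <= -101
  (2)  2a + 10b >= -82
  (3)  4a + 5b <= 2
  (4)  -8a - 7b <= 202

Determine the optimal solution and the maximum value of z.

Extreme points and z = -10a - 5b:
  (-997/52, -227/52) → z = 11105/52
  (-481/88, 105/22) → z = 1355/44
  (-241/11, -42/11) → z = 2620/11
  (-256/3, 206/3) → z = 510

a = -256/3, b = 206/3, maximum z = 510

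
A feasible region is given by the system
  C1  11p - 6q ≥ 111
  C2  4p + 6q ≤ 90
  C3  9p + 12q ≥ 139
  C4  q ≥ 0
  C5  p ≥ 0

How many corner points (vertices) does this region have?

4

The feasible vertices (each the meet of two boundaries and inside every other half-plane) are:
  (67/5, 91/15)
  (361/31, 265/93)
  (45/2, 0)
  (139/9, 0)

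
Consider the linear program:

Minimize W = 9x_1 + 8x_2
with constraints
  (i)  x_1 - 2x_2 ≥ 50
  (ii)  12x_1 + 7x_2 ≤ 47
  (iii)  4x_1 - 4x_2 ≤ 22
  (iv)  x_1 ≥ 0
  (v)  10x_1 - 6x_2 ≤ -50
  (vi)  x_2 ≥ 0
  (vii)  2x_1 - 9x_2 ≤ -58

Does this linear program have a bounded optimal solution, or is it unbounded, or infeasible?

The boundaries x_2 = 0 and 2x_1 - 9x_2 = -58 meet at (-29, 0), but that point violates x_1 - 2x_2 ≥ 50. Every candidate vertex is excluded by some other constraint, so the feasible region is empty.

infeasible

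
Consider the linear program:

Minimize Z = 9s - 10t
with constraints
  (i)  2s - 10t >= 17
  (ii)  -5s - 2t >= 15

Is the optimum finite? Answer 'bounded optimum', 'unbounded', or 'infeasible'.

unbounded

From the feasible point (-58/27, -115/54), moving in the direction (-10, -2) keeps every constraint satisfied while Z decreases without bound.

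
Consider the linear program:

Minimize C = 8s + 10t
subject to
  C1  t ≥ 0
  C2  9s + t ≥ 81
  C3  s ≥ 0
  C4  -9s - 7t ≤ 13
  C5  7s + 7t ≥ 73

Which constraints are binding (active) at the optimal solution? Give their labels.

Corner points and C = 8s + 10t:
  (73/7, 0) → C = 584/7
  (0, 81) → C = 810
  (247/28, 45/28) → C = 1213/14
The feasible region is unbounded (it extends along (0, 1), (1, 0)), but C strictly increases along every unbounded feasible direction, so there is no improving ray and the minimum is attained at a vertex.

The minimum is at (73/7, 0). Substituting into each constraint, equality holds for C1 and C5; the remaining constraints have slack.

C1 and C5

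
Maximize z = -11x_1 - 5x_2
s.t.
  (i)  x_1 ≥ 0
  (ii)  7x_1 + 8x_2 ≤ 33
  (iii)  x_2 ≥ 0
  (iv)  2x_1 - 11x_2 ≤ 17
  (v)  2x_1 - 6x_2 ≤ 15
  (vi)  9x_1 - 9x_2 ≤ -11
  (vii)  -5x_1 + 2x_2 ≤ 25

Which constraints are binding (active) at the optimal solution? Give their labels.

Extreme points and z = -11x_1 - 5x_2:
  (0, 33/8) → z = -165/8
  (0, 11/9) → z = -55/9
  (209/135, 374/135) → z = -4169/135

The maximum is at (0, 11/9). Substituting into each constraint, equality holds for (i) and (vi); the remaining constraints have slack.

(i) and (vi)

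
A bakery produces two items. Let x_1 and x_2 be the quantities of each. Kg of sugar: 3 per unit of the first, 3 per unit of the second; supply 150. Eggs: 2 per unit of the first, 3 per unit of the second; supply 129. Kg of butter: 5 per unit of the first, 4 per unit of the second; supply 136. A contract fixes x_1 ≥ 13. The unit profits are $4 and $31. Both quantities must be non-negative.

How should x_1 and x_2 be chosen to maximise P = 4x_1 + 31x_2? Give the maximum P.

Feasible corners and P = 4x_1 + 31x_2:
  (136/5, 0) → P = 544/5
  (13, 0) → P = 52
  (13, 71/4) → P = 2409/4

At the optimal vertex, 5x_1 + 4x_2 = 136 and x_1 = 13.
Solving simultaneously gives x_1 = 13, x_2 = 71/4.

x_1 = 13, x_2 = 71/4, maximum P = 2409/4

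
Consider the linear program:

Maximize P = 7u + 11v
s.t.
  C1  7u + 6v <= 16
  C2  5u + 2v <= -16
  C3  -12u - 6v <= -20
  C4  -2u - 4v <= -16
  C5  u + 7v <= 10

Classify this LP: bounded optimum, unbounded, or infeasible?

infeasible

The boundaries -2u - 4v = -16 and u + 7v = 10 meet at (36/5, 2/5), but that point violates 7u + 6v ≤ 16. Every candidate vertex is excluded by some other constraint, so the feasible region is empty.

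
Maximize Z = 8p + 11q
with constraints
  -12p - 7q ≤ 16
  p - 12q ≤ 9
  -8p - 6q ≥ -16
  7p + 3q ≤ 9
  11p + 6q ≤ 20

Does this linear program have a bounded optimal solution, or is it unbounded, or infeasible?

bounded optimum

Extreme points and Z = 8p + 11q:
  (-129/151, -124/151) → Z = -2396/151
  (-13, 20) → Z = 116
  (45/29, -18/29) → Z = 162/29
  (1/3, 20/9) → Z = 244/9
The feasible region has finitely many vertices and no improving ray; the maximum is 116 at (-13, 20).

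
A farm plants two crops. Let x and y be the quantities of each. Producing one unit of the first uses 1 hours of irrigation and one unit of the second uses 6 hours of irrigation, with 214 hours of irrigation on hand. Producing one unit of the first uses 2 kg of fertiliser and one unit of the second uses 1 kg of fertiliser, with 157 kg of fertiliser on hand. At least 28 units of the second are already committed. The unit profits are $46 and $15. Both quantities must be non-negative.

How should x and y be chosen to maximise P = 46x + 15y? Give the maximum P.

Corner points and P = 46x + 15y:
  (0, 107/3) → P = 535
  (0, 28) → P = 420
  (46, 28) → P = 2536

x = 46, y = 28, maximum P = 2536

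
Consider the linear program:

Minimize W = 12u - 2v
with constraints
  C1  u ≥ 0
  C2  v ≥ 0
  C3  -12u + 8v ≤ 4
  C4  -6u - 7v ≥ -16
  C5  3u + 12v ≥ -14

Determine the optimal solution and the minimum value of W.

Extreme points and W = 12u - 2v:
  (0, 0) → W = 0
  (0, 1/2) → W = -1
  (8/3, 0) → W = 32
  (25/33, 18/11) → W = 64/11

The binding constraints are u = 0 and -12u + 8v = 4.
Solving simultaneously gives u = 0, v = 1/2.

u = 0, v = 1/2, minimum W = -1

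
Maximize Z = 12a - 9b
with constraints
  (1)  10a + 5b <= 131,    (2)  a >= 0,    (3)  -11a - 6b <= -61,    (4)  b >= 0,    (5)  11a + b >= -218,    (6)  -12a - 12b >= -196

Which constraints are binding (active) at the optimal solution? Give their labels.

Extreme points and Z = 12a - 9b:
  (131/10, 0) → Z = 786/5
  (148/15, 97/15) → Z = 301/5
  (0, 61/6) → Z = -183/2
  (0, 49/3) → Z = -147
  (61/11, 0) → Z = 732/11

The maximum is at (131/10, 0). Substituting into each constraint, equality holds for (1) and (4); the remaining constraints have slack.

(1) and (4)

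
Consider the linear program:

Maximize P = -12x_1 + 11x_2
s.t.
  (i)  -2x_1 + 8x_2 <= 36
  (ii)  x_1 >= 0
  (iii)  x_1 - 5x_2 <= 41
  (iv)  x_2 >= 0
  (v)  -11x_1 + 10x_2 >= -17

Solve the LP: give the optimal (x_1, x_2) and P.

Vertices and P = -12x_1 + 11x_2:
  (0, 9/2) → P = 99/2
  (124/17, 215/34) → P = -611/34
  (0, 0) → P = 0
  (17/11, 0) → P = -204/11

The binding constraints are -2x_1 + 8x_2 = 36 and x_1 = 0.
Solving simultaneously gives x_1 = 0, x_2 = 9/2.

x_1 = 0, x_2 = 9/2, maximum P = 99/2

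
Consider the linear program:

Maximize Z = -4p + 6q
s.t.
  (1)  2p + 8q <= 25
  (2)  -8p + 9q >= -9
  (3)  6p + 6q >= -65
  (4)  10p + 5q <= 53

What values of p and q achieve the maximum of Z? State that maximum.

p = -335/18, q = 70/9, maximum Z = 1090/9

Corner points and Z = -4p + 6q:
  (297/82, 91/41) → Z = -48/41
  (-335/18, 70/9) → Z = 1090/9
  (-177/34, -287/51) → Z = -220/17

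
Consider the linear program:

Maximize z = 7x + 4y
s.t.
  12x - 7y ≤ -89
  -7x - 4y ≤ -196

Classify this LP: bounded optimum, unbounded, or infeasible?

unbounded

From the feasible point (1016/97, 2975/97), moving in the direction (7, 12) keeps every constraint satisfied while z increases without bound.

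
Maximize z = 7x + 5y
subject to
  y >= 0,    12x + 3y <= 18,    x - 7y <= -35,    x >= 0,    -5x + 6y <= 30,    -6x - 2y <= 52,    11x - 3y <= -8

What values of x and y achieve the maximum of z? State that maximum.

Feasible corners and z = 7x + 5y:
  (7/29, 146/29) → z = 779/29
  (6/29, 150/29) → z = 792/29
  (0, 5) → z = 25

x = 6/29, y = 150/29, maximum z = 792/29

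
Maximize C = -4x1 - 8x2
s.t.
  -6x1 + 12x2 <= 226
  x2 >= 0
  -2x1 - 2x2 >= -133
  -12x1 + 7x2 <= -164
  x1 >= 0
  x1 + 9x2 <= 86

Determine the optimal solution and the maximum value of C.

x1 = 41/3, x2 = 0, maximum C = -164/3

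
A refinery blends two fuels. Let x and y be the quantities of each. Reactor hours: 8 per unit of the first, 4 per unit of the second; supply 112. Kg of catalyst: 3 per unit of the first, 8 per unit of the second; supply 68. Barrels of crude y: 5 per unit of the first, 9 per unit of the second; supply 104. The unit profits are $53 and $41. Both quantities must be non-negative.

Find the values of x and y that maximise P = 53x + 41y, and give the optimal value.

Corner points and P = 53x + 41y:
  (0, 0) → P = 0
  (0, 17/2) → P = 697/2
  (14, 0) → P = 742
  (12, 4) → P = 800

x = 12, y = 4, maximum P = 800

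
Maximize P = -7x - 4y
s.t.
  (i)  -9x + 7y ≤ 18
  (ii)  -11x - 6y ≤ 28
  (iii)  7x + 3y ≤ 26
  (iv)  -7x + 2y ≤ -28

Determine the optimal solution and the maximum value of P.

x = 80/3, y = -482/9, maximum P = 248/9

Corner points and P = -7x - 4y:
  (80/3, -482/9) → P = 248/9
  (7/4, -63/8) → P = 77/4
  (136/35, -2/5) → P = -128/5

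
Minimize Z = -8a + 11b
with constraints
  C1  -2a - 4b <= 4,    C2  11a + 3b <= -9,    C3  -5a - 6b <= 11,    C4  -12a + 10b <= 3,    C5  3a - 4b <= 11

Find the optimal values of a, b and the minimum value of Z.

a = -12/19, b = -13/19, minimum Z = -47/19

Feasible corners and Z = -8a + 11b:
  (-12/19, -13/19) → Z = -47/19
  (-13/17, -21/34) → Z = -23/34
  (-99/146, -75/146) → Z = -33/146

The binding constraints are -2a - 4b = 4 and 11a + 3b = -9.
Solving simultaneously gives a = -12/19, b = -13/19.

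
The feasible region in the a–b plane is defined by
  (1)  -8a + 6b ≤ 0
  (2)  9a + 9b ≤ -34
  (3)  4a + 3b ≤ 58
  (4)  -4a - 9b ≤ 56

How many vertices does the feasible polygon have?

3

Of the 6 pairwise boundary intersections, those satisfying every inequality are:
  (-34/21, -136/63)
  (-7/2, -14/3)
  (22/5, -368/45)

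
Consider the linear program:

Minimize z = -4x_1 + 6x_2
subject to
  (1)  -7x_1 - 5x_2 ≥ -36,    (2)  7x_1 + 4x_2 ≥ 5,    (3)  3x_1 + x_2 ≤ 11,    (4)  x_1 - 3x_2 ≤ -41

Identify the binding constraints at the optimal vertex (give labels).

(1) and (4)

Feasible corners and z = -4x_1 + 6x_2:
  (-17, 31) → z = 254
  (-97/26, 323/26) → z = 1163/13
  (-149/25, 292/25) → z = 2348/25

The minimum is at (-97/26, 323/26). Substituting into each constraint, equality holds for (1) and (4); the remaining constraints have slack.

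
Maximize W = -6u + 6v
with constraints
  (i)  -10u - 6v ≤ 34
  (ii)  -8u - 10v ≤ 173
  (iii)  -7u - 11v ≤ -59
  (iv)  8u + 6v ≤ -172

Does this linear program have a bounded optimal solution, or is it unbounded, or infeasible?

infeasible

The boundaries -10u - 6v = 34 and -7u - 11v = -59 meet at (-182/17, 207/17), but that point violates 8u + 6v ≤ -172. Every candidate vertex is excluded by some other constraint, so the feasible region is empty.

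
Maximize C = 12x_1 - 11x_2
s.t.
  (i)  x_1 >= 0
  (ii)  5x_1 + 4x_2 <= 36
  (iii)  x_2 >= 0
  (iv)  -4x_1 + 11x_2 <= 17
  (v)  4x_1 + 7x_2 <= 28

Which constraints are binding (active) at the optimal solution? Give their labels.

(iii) and (v)

Feasible corners and C = 12x_1 - 11x_2:
  (0, 0) → C = 0
  (0, 17/11) → C = -17
  (7, 0) → C = 84
  (21/8, 5/2) → C = 4

The maximum is at (7, 0). Substituting into each constraint, equality holds for (iii) and (v); the remaining constraints have slack.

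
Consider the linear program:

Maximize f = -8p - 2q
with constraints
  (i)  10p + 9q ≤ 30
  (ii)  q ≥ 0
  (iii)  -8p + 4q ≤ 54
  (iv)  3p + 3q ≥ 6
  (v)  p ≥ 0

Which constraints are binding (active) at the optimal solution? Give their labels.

Extreme points and f = -8p - 2q:
  (3, 0) → f = -24
  (0, 10/3) → f = -20/3
  (2, 0) → f = -16
  (0, 2) → f = -4

The maximum is at (0, 2). Substituting into each constraint, equality holds for (iv) and (v); the remaining constraints have slack.

(iv) and (v)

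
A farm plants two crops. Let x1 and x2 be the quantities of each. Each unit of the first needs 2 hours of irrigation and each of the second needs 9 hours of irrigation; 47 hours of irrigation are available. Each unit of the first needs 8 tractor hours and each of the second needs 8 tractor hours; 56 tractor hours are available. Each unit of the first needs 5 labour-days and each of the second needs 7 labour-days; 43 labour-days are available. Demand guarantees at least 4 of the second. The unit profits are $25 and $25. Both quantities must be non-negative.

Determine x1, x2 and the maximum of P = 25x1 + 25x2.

x1 = 3, x2 = 4, maximum P = 175

Vertices and P = 25x1 + 25x2:
  (0, 47/9) → P = 1175/9
  (0, 4) → P = 100
  (58/31, 149/31) → P = 5175/31
  (3, 4) → P = 175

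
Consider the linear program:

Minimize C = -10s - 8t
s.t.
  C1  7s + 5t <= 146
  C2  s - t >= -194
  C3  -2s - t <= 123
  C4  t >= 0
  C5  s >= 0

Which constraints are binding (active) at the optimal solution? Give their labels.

Feasible corners and C = -10s - 8t:
  (146/7, 0) → C = -1460/7
  (0, 146/5) → C = -1168/5
  (0, 0) → C = 0

The minimum is at (0, 146/5). Substituting into each constraint, equality holds for C1 and C5; the remaining constraints have slack.

C1 and C5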